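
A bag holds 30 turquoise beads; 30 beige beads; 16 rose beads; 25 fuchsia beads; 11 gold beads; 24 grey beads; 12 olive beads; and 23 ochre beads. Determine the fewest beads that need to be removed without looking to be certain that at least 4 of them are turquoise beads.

In the worst case for collecting turquoise beads, every non-turquoise bead comes out first.
There are 30 + 16 + 25 + 11 + 24 + 12 + 23 = 141 non-turquoise beads altogether.
After those, each further bead must be turquoise, so 141 + 4 = 145 draws guarantee 4 turquoise beads.

145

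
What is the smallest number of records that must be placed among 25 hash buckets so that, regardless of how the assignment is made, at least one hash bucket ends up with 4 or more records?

76

With 75 records one could put exactly 3 in each of the 25 hash buckets, and no hash bucket would reach 4.
One more record must land in a hash bucket that already has 3, giving it 4.
So 25 × 3 + 1 = 76 records are required.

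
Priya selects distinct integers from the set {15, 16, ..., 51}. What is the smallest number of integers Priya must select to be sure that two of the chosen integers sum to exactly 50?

Two chosen integers sum to 50 exactly when both halves of some pair {x, 50−x} with 15 ≤ x ≤ 50−x ≤ 35 are chosen — 10 such pairs.
The remaining 17 elements (those with no distinct partner in range) can never complete a 50-sum, so the worst case takes all of them and one from each pair: 17 + 10 = 27.
By pigeonhole, the 28th integer has to be the second member of some pair, so 27 + 1 = 28.

28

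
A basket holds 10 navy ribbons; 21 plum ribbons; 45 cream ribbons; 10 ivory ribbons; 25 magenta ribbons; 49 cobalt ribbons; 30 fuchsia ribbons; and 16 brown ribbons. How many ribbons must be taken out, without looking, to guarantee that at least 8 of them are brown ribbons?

In the worst case for collecting brown ribbons, every non-brown ribbon comes out first.
There are 10 + 21 + 45 + 10 + 25 + 49 + 30 = 190 non-brown ribbons altogether.
After those, each further ribbon must be brown, so 190 + 8 = 198 draws guarantee 8 brown ribbons.

198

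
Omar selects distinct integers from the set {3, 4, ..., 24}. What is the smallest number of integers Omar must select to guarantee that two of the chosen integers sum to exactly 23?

Two chosen integers sum to 23 exactly when both halves of some pair {x, 23−x} with 3 ≤ x ≤ 23−x ≤ 20 are chosen — 9 such pairs.
The remaining 4 elements (those with no distinct partner in range) can never complete a 23-sum, so the worst case takes all of them and one from each pair: 4 + 9 = 13.
Pigeonhole: the 14th integer has to be the second member of some pair, so 13 + 1 = 14.

14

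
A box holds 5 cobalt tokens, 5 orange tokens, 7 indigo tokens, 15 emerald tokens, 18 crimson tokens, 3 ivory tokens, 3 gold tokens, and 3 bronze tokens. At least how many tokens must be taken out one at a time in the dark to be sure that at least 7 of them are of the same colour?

An adversary could hand out at most 6 tokens per colour (5 colours run out sooner): 5 + 5 + 6 + 6 + 6 + 3 + 3 + 3 = 37 tokens and still no colour has 7.
By the pigeonhole principle, one more token lands in a colour already at 6, so 38 draws are enough and 37 are not.

38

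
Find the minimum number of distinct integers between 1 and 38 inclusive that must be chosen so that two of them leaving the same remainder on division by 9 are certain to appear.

The 9 residue classes mod 9 are the pigeonholes.
With 9 integers one could put 1 in each residue class and have no class reach 2.
The 10th integer pushes some class to 2, so 9·1 + 1 = 10.

10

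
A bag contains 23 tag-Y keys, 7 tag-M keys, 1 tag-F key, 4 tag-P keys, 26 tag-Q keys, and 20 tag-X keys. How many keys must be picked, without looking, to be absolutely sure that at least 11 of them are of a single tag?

43

By the pigeonhole principle, put each drawn key into a box by tag. The largest draw with every box below 11 takes min(count, 10) from each tag; tags with fewer than 10 contribute all they have.
Σ min(cᵢ, 10) = 10 + 7 + 1 + 4 + 10 + 10 = 42.
Draw number 42 + 1 = 43 must push one box to 11.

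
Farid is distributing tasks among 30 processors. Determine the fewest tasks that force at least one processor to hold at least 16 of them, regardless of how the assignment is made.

451

With 450 tasks one could put exactly 15 in each of the 30 processors, and no processor would reach 16.
By the pigeonhole principle, one more task must land in a processor that already has 15, giving it 16.
So 30 × 15 + 1 = 451 tasks are required.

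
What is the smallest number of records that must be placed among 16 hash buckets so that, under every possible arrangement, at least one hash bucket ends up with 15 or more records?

225

With 224 records one could put exactly 14 in each of the 16 hash buckets, and no hash bucket would reach 15.
One more record must land in a hash bucket that already has 14, giving it 15.
So 16 × 14 + 1 = 225 records are required.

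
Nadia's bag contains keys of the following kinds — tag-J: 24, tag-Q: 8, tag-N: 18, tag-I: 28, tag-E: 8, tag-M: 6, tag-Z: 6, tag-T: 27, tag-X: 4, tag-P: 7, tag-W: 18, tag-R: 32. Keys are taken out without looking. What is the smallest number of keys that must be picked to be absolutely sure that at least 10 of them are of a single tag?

94

Pigeonhole: put each drawn key into a box by tag. The largest draw with every box below 10 takes min(count, 9) from each tag; tags with fewer than 9 contribute all they have.
Σ min(cᵢ, 9) = 9 + 8 + 9 + 9 + 8 + 6 + 6 + 9 + 4 + 7 + 9 + 9 = 93.
Draw number 93 + 1 = 94 must push one box to 10.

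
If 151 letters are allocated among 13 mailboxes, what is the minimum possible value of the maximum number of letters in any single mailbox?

By the pigeonhole principle, the 13 mailboxes are the holes and the 151 letters are the pigeons.
If every mailbox held at most 11 letters, the total would be at most 13 × 11 = 143, which is less than 151.
So some mailbox holds at least ⌈151/13⌉ = 12 letters.

12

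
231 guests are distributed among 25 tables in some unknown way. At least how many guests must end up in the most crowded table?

The 25 tables are the holes and the 231 guests are the pigeons.
If every table held at most 9 guests, the total would be at most 25 × 9 = 225, which is less than 231.
So some table holds at least ⌈231/25⌉ = 10 guests.

10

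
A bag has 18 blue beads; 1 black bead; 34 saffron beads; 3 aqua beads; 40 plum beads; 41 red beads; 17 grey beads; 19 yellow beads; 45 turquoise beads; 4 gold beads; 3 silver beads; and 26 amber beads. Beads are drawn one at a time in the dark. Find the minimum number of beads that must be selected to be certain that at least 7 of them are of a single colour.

60

An adversary could hand out at most 6 beads per colour (4 colours run out sooner): 6 + 1 + 6 + 3 + 6 + 6 + 6 + 6 + 6 + 4 + 3 + 6 = 59 beads and still no colour has 7.
By pigeonhole, one more bead lands in a colour already at 6, so 60 draws are enough and 59 are not.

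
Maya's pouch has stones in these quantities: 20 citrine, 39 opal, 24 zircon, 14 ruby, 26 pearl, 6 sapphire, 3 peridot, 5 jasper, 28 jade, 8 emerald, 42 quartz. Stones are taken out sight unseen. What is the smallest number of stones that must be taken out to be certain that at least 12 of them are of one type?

100

Put each drawn stone into a box by type. The largest draw with every box below 12 takes min(count, 11) from each type; types with fewer than 11 contribute all they have.
Σ min(cᵢ, 11) = 11 + 11 + 11 + 11 + 11 + 6 + 3 + 5 + 11 + 8 + 11 = 99.
Draw number 99 + 1 = 100 must push one box to 12.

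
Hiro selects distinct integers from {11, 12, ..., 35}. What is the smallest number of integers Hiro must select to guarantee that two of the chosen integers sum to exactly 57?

Group the elements by complementary pair {x, 57−x}: {22,35}, {23,34}, {24,33}, …, giving 7 two-element pairs and 11 integers whose partner 57−x falls outside [11,35].
By the pigeonhole principle, treating each of those 18 groups as a pigeonhole, one can pick one integer per group — 18 integers — with no two summing to 57.
The 19th integer lands in an occupied pair, forcing a sum of 57.

19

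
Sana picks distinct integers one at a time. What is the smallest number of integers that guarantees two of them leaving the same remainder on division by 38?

39

The 38 residue classes mod 38 are the pigeonholes.
With 38 integers one could put 1 in each residue class and have no class reach 2.
The 39th integer pushes some class to 2, so 38·1 + 1 = 39.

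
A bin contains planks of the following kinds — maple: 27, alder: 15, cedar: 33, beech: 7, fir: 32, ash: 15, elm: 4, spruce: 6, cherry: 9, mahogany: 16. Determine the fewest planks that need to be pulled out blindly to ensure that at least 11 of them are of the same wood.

87

By the pigeonhole principle, the 10 woods are the holes; the planks drawn are the pigeons.
To avoid 11 of any one wood, the worst case takes at most 10 of each wood, or every plank of a wood that has fewer than 10.
That gives 10 + 10 + 10 + 7 + 10 + 10 + 4 + 6 + 9 + 10 = 86 planks with no wood reaching 11.
The next plank forces some wood to 11, so 86 + 1 = 87.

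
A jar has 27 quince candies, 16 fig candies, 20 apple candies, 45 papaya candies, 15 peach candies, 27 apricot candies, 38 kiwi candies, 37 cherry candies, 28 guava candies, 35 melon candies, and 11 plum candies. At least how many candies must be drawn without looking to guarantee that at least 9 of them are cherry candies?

In the worst case for collecting cherry candies, every non-cherry candy comes out first.
There are 27 + 16 + 20 + 45 + 15 + 27 + 38 + 28 + 35 + 11 = 262 non-cherry candies altogether.
After those, each further candy must be cherry, so 262 + 9 = 271 draws guarantee 9 cherry candies.

271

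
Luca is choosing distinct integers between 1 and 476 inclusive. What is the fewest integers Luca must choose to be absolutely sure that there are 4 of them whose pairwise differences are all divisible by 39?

Integers whose pairwise differences are multiples of 39 are exactly those sharing a remainder mod 39. The 39 residue classes mod 39 are the pigeonholes.
With 117 integers one could put 3 in each residue class and have no class reach 4.
The 118th integer pushes some class to 4, so 39·3 + 1 = 118.

118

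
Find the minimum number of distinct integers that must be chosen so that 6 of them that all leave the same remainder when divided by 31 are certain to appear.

156

By the pigeonhole principle, the 31 residue classes mod 31 are the pigeonholes.
With 155 integers one could put 5 in each residue class and have no class reach 6.
The 156th integer pushes some class to 6, so 31·5 + 1 = 156.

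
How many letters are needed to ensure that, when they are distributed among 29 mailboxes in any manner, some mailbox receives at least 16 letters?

With 435 letters one could put exactly 15 in each of the 29 mailboxes, and no mailbox would reach 16.
One more letter must land in a mailbox that already has 15, giving it 16.
So 29 × 15 + 1 = 436 letters are required.

436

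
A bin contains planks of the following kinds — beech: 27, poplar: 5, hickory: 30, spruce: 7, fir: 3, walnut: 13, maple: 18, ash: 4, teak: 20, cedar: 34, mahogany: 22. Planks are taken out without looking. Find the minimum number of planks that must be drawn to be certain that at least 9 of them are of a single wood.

76

By the pigeonhole principle, the 11 woods are the holes; the planks drawn are the pigeons.
To avoid 9 of any one wood, the worst case takes at most 8 of each wood, or every plank of a wood that has fewer than 8.
That gives 8 + 5 + 8 + 7 + 3 + 8 + 8 + 4 + 8 + 8 + 8 = 75 planks with no wood reaching 9.
The next plank forces some wood to 9, so 75 + 1 = 76.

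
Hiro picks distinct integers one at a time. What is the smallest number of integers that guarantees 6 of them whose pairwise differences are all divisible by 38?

191

Integers whose pairwise differences are multiples of 38 are exactly those sharing a remainder mod 38. The 38 residue classes mod 38 are the pigeonholes.
With 190 integers one could put 5 in each residue class and have no class reach 6.
The 191st integer pushes some class to 6, so 38·5 + 1 = 191.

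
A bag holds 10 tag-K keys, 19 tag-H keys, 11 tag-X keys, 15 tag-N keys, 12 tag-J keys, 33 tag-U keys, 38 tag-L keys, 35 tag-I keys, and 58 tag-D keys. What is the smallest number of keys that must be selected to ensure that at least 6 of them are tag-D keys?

179

In the worst case for collecting tag-D keys, every non-tag-D key comes out first.
There are 10 + 19 + 11 + 15 + 12 + 33 + 38 + 35 = 173 non-tag-D keys altogether.
After those, each further key must be tag-D, so 173 + 6 = 179 draws guarantee 6 tag-D keys.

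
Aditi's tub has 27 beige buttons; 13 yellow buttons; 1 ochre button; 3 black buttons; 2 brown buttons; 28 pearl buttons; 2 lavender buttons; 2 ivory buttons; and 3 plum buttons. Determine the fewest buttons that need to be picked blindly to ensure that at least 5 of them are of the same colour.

26

The 9 colours are the holes; the buttons drawn are the pigeons.
To avoid 5 of any one colour, the worst case takes at most 4 of each colour, or every button of a colour that has fewer than 4.
That gives 4 + 4 + 1 + 3 + 2 + 4 + 2 + 2 + 3 = 25 buttons with no colour reaching 5.
The next button forces some colour to 5, so 25 + 1 = 26.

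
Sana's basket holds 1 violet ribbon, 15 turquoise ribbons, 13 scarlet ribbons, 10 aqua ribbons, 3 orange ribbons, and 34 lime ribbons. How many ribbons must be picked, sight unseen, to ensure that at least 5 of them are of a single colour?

21

The 6 colours are the holes; the ribbons drawn are the pigeons.
To avoid 5 of any one colour, the worst case takes at most 4 of each colour, or every ribbon of a colour that has fewer than 4.
That gives 1 + 4 + 4 + 4 + 3 + 4 = 20 ribbons with no colour reaching 5.
The next ribbon forces some colour to 5, so 20 + 1 = 21.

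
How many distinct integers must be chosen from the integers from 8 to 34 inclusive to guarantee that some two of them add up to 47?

17

Group the elements by complementary pair {x, 47−x}: {13,34}, {14,33}, {15,32}, …, giving 11 two-element pairs and 5 integers whose partner 47−x falls outside [8,34].
By pigeonhole, treating each of those 16 groups as a pigeonhole, one can pick one integer per group — 16 integers — with no two summing to 47.
The 17th integer lands in an occupied pair, forcing a sum of 47.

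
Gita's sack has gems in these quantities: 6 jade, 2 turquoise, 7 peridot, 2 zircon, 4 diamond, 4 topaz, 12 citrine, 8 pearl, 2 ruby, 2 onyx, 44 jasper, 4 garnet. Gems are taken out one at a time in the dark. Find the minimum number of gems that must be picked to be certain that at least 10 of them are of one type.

60

Pigeonhole: the 12 types are the holes; the gems drawn are the pigeons.
To avoid 10 of any one type, the worst case takes at most 9 of each type, or every gem of a type that has fewer than 9.
That gives 6 + 2 + 7 + 2 + 4 + 4 + 9 + 8 + 2 + 2 + 9 + 4 = 59 gems with no type reaching 10.
The next gem forces some type to 10, so 59 + 1 = 60.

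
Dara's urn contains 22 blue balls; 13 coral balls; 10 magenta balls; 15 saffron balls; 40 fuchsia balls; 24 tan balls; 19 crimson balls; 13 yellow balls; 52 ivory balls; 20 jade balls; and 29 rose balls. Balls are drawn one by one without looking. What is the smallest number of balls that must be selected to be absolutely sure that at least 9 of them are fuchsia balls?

In the worst case for collecting fuchsia balls, every non-fuchsia ball comes out first.
There are 22 + 13 + 10 + 15 + 24 + 19 + 13 + 52 + 20 + 29 = 217 non-fuchsia balls altogether.
After those, each further ball must be fuchsia, so 217 + 9 = 226 draws guarantee 9 fuchsia balls.

226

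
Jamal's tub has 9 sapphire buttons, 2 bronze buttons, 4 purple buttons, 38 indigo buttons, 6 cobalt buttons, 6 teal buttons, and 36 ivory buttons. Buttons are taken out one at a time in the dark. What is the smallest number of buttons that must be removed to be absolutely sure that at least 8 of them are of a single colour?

40

Put each drawn button into a box by colour. The largest draw with every box below 8 takes min(count, 7) from each colour; colours with fewer than 7 contribute all they have.
Σ min(cᵢ, 7) = 7 + 2 + 4 + 7 + 6 + 6 + 7 = 39.
Draw number 39 + 1 = 40 must push one box to 8.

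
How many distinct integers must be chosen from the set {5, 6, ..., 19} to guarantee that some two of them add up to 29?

11

Group the elements by complementary pair {x, 29−x}: {10,19}, {11,18}, {12,17}, …, giving 5 two-element pairs and 5 integers whose partner 29−x falls outside [5,19].
Treating each of those 10 groups as a pigeonhole, one can pick one integer per group — 10 integers — with no two summing to 29.
The 11th integer lands in an occupied pair, forcing a sum of 29.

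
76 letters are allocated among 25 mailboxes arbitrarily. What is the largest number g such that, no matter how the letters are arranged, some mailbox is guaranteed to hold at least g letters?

The 25 mailboxes are the holes and the 76 letters are the pigeons.
If every mailbox held at most 3 letters, the total would be at most 25 × 3 = 75, which is less than 76.
So some mailbox holds at least ⌈76/25⌉ = 4 letters.

4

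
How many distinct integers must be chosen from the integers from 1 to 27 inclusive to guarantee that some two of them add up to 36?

Two chosen integers sum to 36 exactly when both halves of some pair {x, 36−x} with 9 ≤ x ≤ 36−x ≤ 27 are chosen — 9 such pairs.
The remaining 9 elements (those with no distinct partner in range) can never complete a 36-sum, so the worst case takes all of them and one from each pair: 9 + 9 = 18.
Pigeonhole: the 19th integer has to be the second member of some pair, so 18 + 1 = 19.

19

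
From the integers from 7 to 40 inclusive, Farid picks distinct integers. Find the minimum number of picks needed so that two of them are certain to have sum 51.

20

Two chosen integers sum to 51 exactly when both halves of some pair {x, 51−x} with 11 ≤ x ≤ 51−x ≤ 40 are chosen — 15 such pairs.
The remaining 4 elements (those with no distinct partner in range) can never complete a 51-sum, so the worst case takes all of them and one from each pair: 4 + 15 = 19.
By pigeonhole, the 20th integer has to be the second member of some pair, so 19 + 1 = 20.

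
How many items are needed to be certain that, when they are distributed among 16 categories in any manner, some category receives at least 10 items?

145

With 144 items one could put exactly 9 in each of the 16 categories, and no category would reach 10.
By pigeonhole, one more item must land in a category that already has 9, giving it 10.
So 16 × 9 + 1 = 145 items are required.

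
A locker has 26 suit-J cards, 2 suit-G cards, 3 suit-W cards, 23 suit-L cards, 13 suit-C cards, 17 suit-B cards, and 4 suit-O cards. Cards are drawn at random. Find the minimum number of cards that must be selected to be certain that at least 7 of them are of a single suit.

34

An adversary could hand out at most 6 cards per suit (suit-G, suit-W, suit-O run out sooner): 6 + 2 + 3 + 6 + 6 + 6 + 4 = 33 cards and still no suit has 7.
By the pigeonhole principle, one more card lands in a suit already at 6, so 34 draws are enough and 33 are not.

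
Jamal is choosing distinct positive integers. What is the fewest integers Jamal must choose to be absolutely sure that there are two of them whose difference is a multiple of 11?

Integers whose pairwise differences are multiples of 11 are exactly those sharing a remainder mod 11. The 11 residue classes mod 11 are the pigeonholes.
With 11 integers one could put 1 in each residue class and have no class reach 2.
The 12th integer pushes some class to 2, so 11·1 + 1 = 12.

12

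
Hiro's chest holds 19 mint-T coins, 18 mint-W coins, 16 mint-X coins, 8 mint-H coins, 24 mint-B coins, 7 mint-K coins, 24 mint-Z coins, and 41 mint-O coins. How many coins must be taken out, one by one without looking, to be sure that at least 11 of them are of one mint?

76

By the pigeonhole principle, the 8 mints are the holes; the coins drawn are the pigeons.
To avoid 11 of any one mint, the worst case takes at most 10 of each mint, or every coin of a mint that has fewer than 10.
That gives 10 + 10 + 10 + 8 + 10 + 7 + 10 + 10 = 75 coins with no mint reaching 11.
The next coin forces some mint to 11, so 75 + 1 = 76.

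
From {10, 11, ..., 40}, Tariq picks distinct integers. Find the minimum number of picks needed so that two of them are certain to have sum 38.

Group the elements by complementary pair {x, 38−x}: {10,28}, {11,27}, {12,26}, …, giving 9 two-element pairs, the single value 19 (it cannot pair with itself since the integers are distinct), and 12 integers whose partner 38−x falls outside [10,40].
By pigeonhole, treating each of those 22 groups as a pigeonhole, one can pick one integer per group — 22 integers — with no two summing to 38.
The 23rd integer lands in an occupied pair, forcing a sum of 38.

23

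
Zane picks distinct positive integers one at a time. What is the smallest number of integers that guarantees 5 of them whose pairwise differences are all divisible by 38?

153

Integers whose pairwise differences are multiples of 38 are exactly those sharing a remainder mod 38. By the pigeonhole principle, the 38 residue classes mod 38 are the pigeonholes.
With 152 integers one could put 4 in each residue class and have no class reach 5.
The 153rd integer pushes some class to 5, so 38·4 + 1 = 153.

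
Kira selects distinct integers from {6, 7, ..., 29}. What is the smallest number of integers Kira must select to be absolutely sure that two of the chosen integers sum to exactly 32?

Two chosen integers sum to 32 exactly when both halves of some pair {x, 32−x} with 6 ≤ x ≤ 32−x ≤ 26 are chosen — 10 such pairs.
The remaining 4 elements (those with no distinct partner in range) can never complete a 32-sum, so the worst case takes all of them and one from each pair: 4 + 10 = 14.
By the pigeonhole principle, the 15th integer has to be the second member of some pair, so 14 + 1 = 15.

15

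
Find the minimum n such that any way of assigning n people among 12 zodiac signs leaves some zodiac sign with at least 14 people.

With 156 people one could put exactly 13 in each of the 12 zodiac signs, and no zodiac sign would reach 14.
By pigeonhole, one more person must land in a zodiac sign that already has 13, giving it 14.
So 12 × 13 + 1 = 157 people are required.

157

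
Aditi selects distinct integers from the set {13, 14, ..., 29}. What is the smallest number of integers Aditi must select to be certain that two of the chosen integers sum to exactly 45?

11

Group the elements by complementary pair {x, 45−x}: {16,29}, {17,28}, {18,27}, …, giving 7 two-element pairs and 3 integers whose partner 45−x falls outside [13,29].
Pigeonhole: treating each of those 10 groups as a pigeonhole, one can pick one integer per group — 10 integers — with no two summing to 45.
The 11th integer lands in an occupied pair, forcing a sum of 45.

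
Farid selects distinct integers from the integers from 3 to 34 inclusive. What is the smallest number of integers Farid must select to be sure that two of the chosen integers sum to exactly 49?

23

A set avoiding the sum 49 can contain at most one of each pair {x, 49−x}, plus the 12 elements whose complement lies outside the range.
The integers 3, …, 24 (22 of them) are such a set: any two sum to at least 3+4 = 7 and at most 23+24 = 47 < 49.
Any 23rd integer completes one of the 10 pairs, so 23 choices force a sum of 49.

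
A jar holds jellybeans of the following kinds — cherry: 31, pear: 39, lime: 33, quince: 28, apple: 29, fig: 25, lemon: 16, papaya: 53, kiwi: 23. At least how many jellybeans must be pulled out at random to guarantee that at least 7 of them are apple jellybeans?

255

In the worst case for collecting apple jellybeans, every non-apple jellybean comes out first.
There are 31 + 39 + 33 + 28 + 25 + 16 + 53 + 23 = 248 non-apple jellybeans altogether.
After those, each further jellybean must be apple, so 248 + 7 = 255 draws guarantee 7 apple jellybeans.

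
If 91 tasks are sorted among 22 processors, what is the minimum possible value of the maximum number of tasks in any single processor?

5

Pigeonhole: the 22 processors are the holes and the 91 tasks are the pigeons.
If every processor held at most 4 tasks, the total would be at most 22 × 4 = 88, which is less than 91.
So some processor holds at least ⌈91/22⌉ = 5 tasks.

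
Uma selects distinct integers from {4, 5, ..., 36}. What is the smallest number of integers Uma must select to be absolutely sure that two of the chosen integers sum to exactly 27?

Group the elements by complementary pair {x, 27−x}: {4,23}, {5,22}, {6,21}, …, giving 10 two-element pairs and 13 integers whose partner 27−x falls outside [4,36].
By the pigeonhole principle, treating each of those 23 groups as a pigeonhole, one can pick one integer per group — 23 integers — with no two summing to 27.
The 24th integer lands in an occupied pair, forcing a sum of 27.

24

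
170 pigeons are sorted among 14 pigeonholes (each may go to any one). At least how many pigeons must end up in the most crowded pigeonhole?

By the pigeonhole principle, the 14 pigeonholes are the holes and the 170 pigeons are the pigeons.
If every pigeonhole held at most 12 pigeons, the total would be at most 14 × 12 = 168, which is less than 170.
So some pigeonhole holds at least ⌈170/14⌉ = 13 pigeons.

13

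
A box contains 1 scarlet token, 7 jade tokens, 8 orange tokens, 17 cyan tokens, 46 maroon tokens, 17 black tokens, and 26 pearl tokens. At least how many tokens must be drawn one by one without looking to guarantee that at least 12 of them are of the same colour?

61

The 7 colours are the holes; the tokens drawn are the pigeons.
To avoid 12 of any one colour, the worst case takes at most 11 of each colour, or every token of a colour that has fewer than 11.
That gives 1 + 7 + 8 + 11 + 11 + 11 + 11 = 60 tokens with no colour reaching 12.
The next token forces some colour to 12, so 60 + 1 = 61.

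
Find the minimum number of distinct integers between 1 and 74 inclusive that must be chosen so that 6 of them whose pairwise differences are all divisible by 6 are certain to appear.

31

Integers whose pairwise differences are multiples of 6 are exactly those sharing a remainder mod 6. Pigeonhole: the 6 residue classes mod 6 are the pigeonholes.
With 30 integers one could put 5 in each residue class and have no class reach 6.
The 31st integer pushes some class to 6, so 6·5 + 1 = 31.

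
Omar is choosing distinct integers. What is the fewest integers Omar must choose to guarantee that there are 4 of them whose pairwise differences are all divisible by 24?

Integers whose pairwise differences are multiples of 24 are exactly those sharing a remainder mod 24. By pigeonhole, the 24 residue classes mod 24 are the pigeonholes.
With 72 integers one could put 3 in each residue class and have no class reach 4.
The 73rd integer pushes some class to 4, so 24·3 + 1 = 73.

73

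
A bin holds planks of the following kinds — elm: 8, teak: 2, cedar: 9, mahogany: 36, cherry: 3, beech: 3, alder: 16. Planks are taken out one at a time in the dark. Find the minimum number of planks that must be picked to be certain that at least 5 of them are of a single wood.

25

By the pigeonhole principle, the 7 woods are the holes; the planks drawn are the pigeons.
To avoid 5 of any one wood, the worst case takes at most 4 of each wood, or every plank of a wood that has fewer than 4.
That gives 4 + 2 + 4 + 4 + 3 + 3 + 4 = 24 planks with no wood reaching 5.
The next plank forces some wood to 5, so 24 + 1 = 25.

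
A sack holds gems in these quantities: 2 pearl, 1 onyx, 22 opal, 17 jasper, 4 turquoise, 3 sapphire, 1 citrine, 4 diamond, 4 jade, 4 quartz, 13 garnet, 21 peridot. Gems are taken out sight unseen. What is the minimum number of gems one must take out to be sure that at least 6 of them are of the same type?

44

Pigeonhole: put each drawn gem into a box by type. The largest draw with every box below 6 takes min(count, 5) from each type; types with fewer than 5 contribute all they have.
Σ min(cᵢ, 5) = 2 + 1 + 5 + 5 + 4 + 3 + 1 + 4 + 4 + 4 + 5 + 5 = 43.
Draw number 43 + 1 = 44 must push one box to 6.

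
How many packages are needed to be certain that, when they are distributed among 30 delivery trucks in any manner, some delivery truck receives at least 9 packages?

With 240 packages one could put exactly 8 in each of the 30 delivery trucks, and no delivery truck would reach 9.
One more package must land in a delivery truck that already has 8, giving it 9.
So 30 × 8 + 1 = 241 packages are required.

241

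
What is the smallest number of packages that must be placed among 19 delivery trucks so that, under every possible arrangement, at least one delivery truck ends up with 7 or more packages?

115

With 114 packages one could put exactly 6 in each of the 19 delivery trucks, and no delivery truck would reach 7.
By pigeonhole, one more package must land in a delivery truck that already has 6, giving it 7.
So 19 × 6 + 1 = 115 packages are required.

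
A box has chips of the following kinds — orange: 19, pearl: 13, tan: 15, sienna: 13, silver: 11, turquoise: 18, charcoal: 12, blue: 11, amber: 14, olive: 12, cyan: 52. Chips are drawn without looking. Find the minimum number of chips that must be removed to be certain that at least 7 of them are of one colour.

67

Put each drawn chip into a box by colour. The largest draw with every box below 7 takes min(count, 6) from each colour.
Σ min(cᵢ, 6) = 6 + 6 + 6 + 6 + 6 + 6 + 6 + 6 + 6 + 6 + 6 = 66.
Draw number 66 + 1 = 67 must push one box to 7.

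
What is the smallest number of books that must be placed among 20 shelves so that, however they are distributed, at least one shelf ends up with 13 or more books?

With 240 books one could put exactly 12 in each of the 20 shelves, and no shelf would reach 13.
One more book must land in a shelf that already has 12, giving it 13.
So 20 × 12 + 1 = 241 books are required.

241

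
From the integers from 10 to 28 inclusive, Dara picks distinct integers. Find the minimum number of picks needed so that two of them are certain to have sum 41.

12

A set avoiding the sum 41 can contain at most one of each pair {x, 41−x}, plus the 3 elements whose complement lies outside the range.
The integers 10, …, 20 (11 of them) are such a set: any two sum to at least 10+11 = 21 and at most 19+20 = 39 < 41.
Any 12th integer completes one of the 8 pairs, so 12 choices force a sum of 41.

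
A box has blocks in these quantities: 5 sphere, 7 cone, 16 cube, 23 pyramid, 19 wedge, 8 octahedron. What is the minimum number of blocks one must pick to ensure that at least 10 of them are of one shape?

48

Pigeonhole: put each drawn block into a box by shape. The largest draw with every box below 10 takes min(count, 9) from each shape; shapes with fewer than 9 contribute all they have.
Σ min(cᵢ, 9) = 5 + 7 + 9 + 9 + 9 + 8 = 47.
Draw number 47 + 1 = 48 must push one box to 10.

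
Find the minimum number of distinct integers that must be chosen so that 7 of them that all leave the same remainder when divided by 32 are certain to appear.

193

By pigeonhole, the 32 residue classes mod 32 are the pigeonholes.
With 192 integers one could put 6 in each residue class and have no class reach 7.
The 193rd integer pushes some class to 7, so 32·6 + 1 = 193.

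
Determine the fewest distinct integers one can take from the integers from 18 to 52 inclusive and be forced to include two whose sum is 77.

22

A set avoiding the sum 77 can contain at most one of each pair {x, 77−x}, plus the 7 elements whose complement lies outside the range.
The integers 18, …, 38 (21 of them) are such a set: any two sum to at least 18+19 = 37 and at most 37+38 = 75 < 77.
Any 22nd integer completes one of the 14 pairs, so 22 choices force a sum of 77.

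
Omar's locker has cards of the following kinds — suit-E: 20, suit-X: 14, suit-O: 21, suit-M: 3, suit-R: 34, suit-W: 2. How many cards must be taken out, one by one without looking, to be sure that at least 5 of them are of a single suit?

22

An adversary could hand out at most 4 cards per suit (suit-M, suit-W run out sooner): 4 + 4 + 4 + 3 + 4 + 2 = 21 cards and still no suit has 5.
Pigeonhole: one more card lands in a suit already at 4, so 22 draws are enough and 21 are not.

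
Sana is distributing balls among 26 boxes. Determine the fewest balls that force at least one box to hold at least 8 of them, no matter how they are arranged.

With 182 balls one could put exactly 7 in each of the 26 boxes, and no box would reach 8.
One more ball must land in a box that already has 7, giving it 8.
So 26 × 7 + 1 = 183 balls are required.

183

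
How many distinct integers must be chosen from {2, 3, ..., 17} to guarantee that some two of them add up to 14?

12

Group the elements by complementary pair {x, 14−x}: {2,12}, {3,11}, {4,10}, …, giving 5 two-element pairs, the single value 7 (it cannot pair with itself since the integers are distinct), and 5 integers whose partner 14−x falls outside [2,17].
Treating each of those 11 groups as a pigeonhole, one can pick one integer per group — 11 integers — with no two summing to 14.
The 12th integer lands in an occupied pair, forcing a sum of 14.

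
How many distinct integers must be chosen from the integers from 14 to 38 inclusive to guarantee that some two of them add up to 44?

18

Group the elements by complementary pair {x, 44−x}: {14,30}, {15,29}, {16,28}, …, giving 8 two-element pairs, the single value 22 (it cannot pair with itself since the integers are distinct), and 8 integers whose partner 44−x falls outside [14,38].
Treating each of those 17 groups as a pigeonhole, one can pick one integer per group — 17 integers — with no two summing to 44.
The 18th integer lands in an occupied pair, forcing a sum of 44.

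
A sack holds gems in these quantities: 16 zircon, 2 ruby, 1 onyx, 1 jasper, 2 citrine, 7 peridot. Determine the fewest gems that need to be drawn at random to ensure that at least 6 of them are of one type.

An adversary could hand out at most 5 gems per type (4 types run out sooner): 5 + 2 + 1 + 1 + 2 + 5 = 16 gems and still no type has 6.
By pigeonhole, one more gem lands in a type already at 5, so 17 draws are enough and 16 are not.

17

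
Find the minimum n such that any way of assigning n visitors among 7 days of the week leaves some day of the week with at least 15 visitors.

99

With 98 visitors one could put exactly 14 in each of the 7 days of the week, and no day of the week would reach 15.
Pigeonhole: one more visitor must land in a day of the week that already has 14, giving it 15.
So 7 × 14 + 1 = 99 visitors are required.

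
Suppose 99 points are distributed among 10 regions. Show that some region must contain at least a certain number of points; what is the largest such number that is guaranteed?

10

Pigeonhole: the 10 regions are the holes and the 99 points are the pigeons.
If every region held at most 9 points, the total would be at most 10 × 9 = 90, which is less than 99.
So some region holds at least ⌈99/10⌉ = 10 points.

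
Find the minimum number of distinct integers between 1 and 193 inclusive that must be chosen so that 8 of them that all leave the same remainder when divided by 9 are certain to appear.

64

Pigeonhole: the 9 residue classes mod 9 are the pigeonholes.
With 63 integers one could put 7 in each residue class and have no class reach 8.
The 64th integer pushes some class to 8, so 9·7 + 1 = 64.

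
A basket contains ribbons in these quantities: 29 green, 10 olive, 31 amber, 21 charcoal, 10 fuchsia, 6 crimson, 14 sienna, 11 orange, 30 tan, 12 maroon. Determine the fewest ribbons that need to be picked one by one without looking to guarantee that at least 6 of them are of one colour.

51

By pigeonhole, put each drawn ribbon into a box by colour. The largest draw with every box below 6 takes min(count, 5) from each colour.
Σ min(cᵢ, 5) = 5 + 5 + 5 + 5 + 5 + 5 + 5 + 5 + 5 + 5 = 50.
Draw number 50 + 1 = 51 must push one box to 6.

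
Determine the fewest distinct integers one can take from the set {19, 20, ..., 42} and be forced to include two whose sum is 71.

18

A set avoiding the sum 71 can contain at most one of each pair {x, 71−x}, plus the 10 elements whose complement lies outside the range.
The integers 19, …, 35 (17 of them) are such a set: any two sum to at least 19+20 = 39 and at most 34+35 = 69 < 71.
By pigeonhole, any 18th integer completes one of the 7 pairs, so 18 choices force a sum of 71.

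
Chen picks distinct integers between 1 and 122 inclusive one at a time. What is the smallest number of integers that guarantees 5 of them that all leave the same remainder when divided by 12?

49

Pigeonhole: the 12 residue classes mod 12 are the pigeonholes.
With 48 integers one could put 4 in each residue class and have no class reach 5.
The 49th integer pushes some class to 5, so 12·4 + 1 = 49.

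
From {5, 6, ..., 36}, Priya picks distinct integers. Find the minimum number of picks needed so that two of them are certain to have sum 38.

A set avoiding the sum 38 can contain at most one of each pair {x, 38−x}, plus the 4 elements whose complement lies outside the range or equal to its own complement.
The integers 19, …, 36 (18 of them) are such a set: any two sum to at least 19+20 = 39 > 38.
Any 19th integer completes one of the 14 pairs, so 19 choices force a sum of 38.

19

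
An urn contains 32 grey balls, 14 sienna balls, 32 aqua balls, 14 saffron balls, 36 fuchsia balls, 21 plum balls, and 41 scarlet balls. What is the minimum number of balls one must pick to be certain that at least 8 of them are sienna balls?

In the worst case for collecting sienna balls, every non-sienna ball comes out first.
There are 32 + 32 + 14 + 36 + 21 + 41 = 176 non-sienna balls altogether.
After those, each further ball must be sienna, so 176 + 8 = 184 draws guarantee 8 sienna balls.

184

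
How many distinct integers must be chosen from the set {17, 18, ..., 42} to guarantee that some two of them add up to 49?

19

Group the elements by complementary pair {x, 49−x}: {17,32}, {18,31}, {19,30}, …, giving 8 two-element pairs and 10 integers whose partner 49−x falls outside [17,42].
Pigeonhole: treating each of those 18 groups as a pigeonhole, one can pick one integer per group — 18 integers — with no two summing to 49.
The 19th integer lands in an occupied pair, forcing a sum of 49.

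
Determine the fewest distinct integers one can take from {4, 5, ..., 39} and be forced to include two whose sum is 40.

A set avoiding the sum 40 can contain at most one of each pair {x, 40−x}, plus the 4 elements whose complement lies outside the range or equal to its own complement.
The integers 20, …, 39 (20 of them) are such a set: any two sum to at least 20+21 = 41 > 40.
Any 21st integer completes one of the 16 pairs, so 21 choices force a sum of 40.

21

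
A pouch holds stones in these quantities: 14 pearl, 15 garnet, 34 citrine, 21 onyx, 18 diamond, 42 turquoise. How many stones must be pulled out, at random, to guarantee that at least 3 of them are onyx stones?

In the worst case for collecting onyx stones, every non-onyx stone comes out first.
There are 14 + 15 + 34 + 18 + 42 = 123 non-onyx stones altogether.
After those, each further stone must be onyx, so 123 + 3 = 126 draws guarantee 3 onyx stones.

126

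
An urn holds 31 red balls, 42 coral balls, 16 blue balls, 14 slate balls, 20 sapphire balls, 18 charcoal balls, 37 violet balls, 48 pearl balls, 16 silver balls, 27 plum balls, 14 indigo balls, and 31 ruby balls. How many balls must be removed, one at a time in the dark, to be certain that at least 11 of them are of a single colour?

An adversary could hand out at most 10 balls per colour: 10 + 10 + 10 + 10 + 10 + 10 + 10 + 10 + 10 + 10 + 10 + 10 = 120 balls and still no colour has 11.
By pigeonhole, one more ball lands in a colour already at 10, so 121 draws are enough and 120 are not.

121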